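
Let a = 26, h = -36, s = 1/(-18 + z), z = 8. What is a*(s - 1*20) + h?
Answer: -2793/5 ≈ -558.60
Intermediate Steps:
s = -⅒ (s = 1/(-18 + 8) = 1/(-10) = -⅒ ≈ -0.10000)
a*(s - 1*20) + h = 26*(-⅒ - 1*20) - 36 = 26*(-⅒ - 20) - 36 = 26*(-201/10) - 36 = -2613/5 - 36 = -2793/5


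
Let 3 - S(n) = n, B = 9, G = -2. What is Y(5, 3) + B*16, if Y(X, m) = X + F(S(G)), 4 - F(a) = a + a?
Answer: 143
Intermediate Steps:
S(n) = 3 - n
F(a) = 4 - 2*a (F(a) = 4 - (a + a) = 4 - 2*a)
Y(X, m) = -6 + X (Y(X, m) = X + (4 - 2*(3 - 1*(-2))) = X + (4 - 2*(3 + 2)) = X + (4 - 2*5) = X + (4 - 10) = X - 6 = -6 + X)
Y(5, 3) + B*16 = (-6 + 5) + 9*16 = -1 + 144 = 143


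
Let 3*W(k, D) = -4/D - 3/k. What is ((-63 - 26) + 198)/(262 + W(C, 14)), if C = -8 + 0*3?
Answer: 18312/44021 ≈ 0.41598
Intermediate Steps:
C = -8 (C = -8 + 0 = -8)
W(k, D) = -1/k - 4/(3*D) (W(k, D) = (-4/D - 3/k)/3 = -1/k - 4/(3*D))
((-63 - 26) + 198)/(262 + W(C, 14)) = ((-63 - 26) + 198)/(262 + (-1/(-8) - 4/3/14)) = (-89 + 198)/(262 + (-1*(-1/8) - 4/3*1/14)) = 109/(262 + (1/8 - 2/21)) = 109/(262 + 5/168) = 109/(44021/168) = 109*(168/44021) = 18312/44021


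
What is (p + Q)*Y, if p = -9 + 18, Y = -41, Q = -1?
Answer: -328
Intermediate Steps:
p = 9
(p + Q)*Y = (9 - 1)*(-41) = 8*(-41) = -328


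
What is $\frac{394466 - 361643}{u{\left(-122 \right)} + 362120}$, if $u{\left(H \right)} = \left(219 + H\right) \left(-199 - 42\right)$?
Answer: $\frac{32823}{338743} \approx 0.096896$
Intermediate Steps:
$u{\left(H \right)} = -52779 - 241 H$ ($u{\left(H \right)} = \left(219 + H\right) \left(-241\right) = -52779 - 241 H$)
$\frac{394466 - 361643}{u{\left(-122 \right)} + 362120} = \frac{394466 - 361643}{\left(-52779 - -29402\right) + 362120} = \frac{32823}{\left(-52779 + 29402\right) + 362120} = \frac{32823}{-23377 + 362120} = \frac{32823}{338743}$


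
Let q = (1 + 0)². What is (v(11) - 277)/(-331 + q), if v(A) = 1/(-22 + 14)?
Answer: 739/880 ≈ 0.83977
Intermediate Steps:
q = 1 (q = 1² = 1)
v(A) = -⅛ (v(A) = 1/(-8) = -⅛)
(v(11) - 277)/(-331 + q) = (-⅛ - 277)/(-331 + 1) = -2217/8/(-330) = -2217/8*(-1/330) = 739/880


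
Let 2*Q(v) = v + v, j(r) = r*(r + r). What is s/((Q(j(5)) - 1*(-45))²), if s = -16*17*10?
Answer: -544/1805 ≈ -0.30138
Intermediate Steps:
j(r) = 2*r² (j(r) = r*(2*r) = 2*r²)
Q(v) = v (Q(v) = (v + v)/2 = (2*v)/2 = v)
s = -2720 (s = -272*10 = -2720)
s/((Q(j(5)) - 1*(-45))²) = -2720/(2*5² - 1*(-45))² = -2720/(2*25 + 45)² = -2720/(50 + 45)² = -2720/(95²) = -2720/9025 = -2720*1/9025 = -544/1805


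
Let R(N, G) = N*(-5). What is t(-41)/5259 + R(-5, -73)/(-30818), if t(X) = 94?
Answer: 2765417/162071862 ≈ 0.017063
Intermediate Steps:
R(N, G) = -5*N
t(-41)/5259 + R(-5, -73)/(-30818) = 94/5259 - 5*(-5)/(-30818) = 94*(1/5259) + 25*(-1/30818) = 94/5259 - 25/30818 = 2765417/162071862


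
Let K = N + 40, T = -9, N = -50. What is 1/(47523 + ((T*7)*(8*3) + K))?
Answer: 1/46001 ≈ 2.1739e-5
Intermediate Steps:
K = -10 (K = -50 + 40 = -10)
1/(47523 + ((T*7)*(8*3) + K)) = 1/(47523 + ((-9*7)*(8*3) - 10)) = 1/(47523 + (-63*24 - 10)) = 1/(47523 + (-1512 - 10)) = 1/(47523 - 1522) = 1/46001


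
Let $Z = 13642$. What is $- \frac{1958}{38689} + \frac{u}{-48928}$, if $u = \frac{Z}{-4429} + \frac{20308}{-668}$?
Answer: $- \frac{69900452842249}{1400125997865056} \approx -0.049924$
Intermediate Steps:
$u = - \frac{24764247}{739643}$ ($u = \frac{13642}{-4429} + \frac{20308}{-668} = 13642 \left(- \frac{1}{4429}\right) + 20308 \left(- \frac{1}{668}\right) = - \frac{13642}{4429} - \frac{5077}{167} = - \frac{24764247}{739643} \approx -33.481$)
$- \frac{1958}{38689} + \frac{u}{-48928} = - \frac{1958}{38689} - \frac{24764247}{739643 \left(-48928\right)} = \left(-1958\right) \frac{1}{38689} - - \frac{24764247}{36189252704} = - \frac{1958}{38689} + \frac{24764247}{36189252704} = - \frac{69900452842249}{1400125997865056}$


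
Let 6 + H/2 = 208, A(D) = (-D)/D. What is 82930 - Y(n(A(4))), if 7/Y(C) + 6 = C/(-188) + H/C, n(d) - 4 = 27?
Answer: 3319066594/40023 ≈ 82929.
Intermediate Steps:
A(D) = -1
H = 404 (H = -12 + 2*208 = -12 + 416 = 404)
n(d) = 31 (n(d) = 4 + 27 = 31)
Y(C) = 7/(-6 + 404/C - C/188) (Y(C) = 7/(-6 + (C/(-188) + 404/C)) = 7/(-6 + (C*(-1/188) + 404/C)) = 7/(-6 + (-C/188 + 404/C)) = 7/(-6 + (404/C - C/188)) = 7/(-6 + 404/C - C/188))
82930 - Y(n(A(4))) = 82930 - (-1316)*31/(-75952 + 31² + 1128*31) = 82930 - (-1316)*31/(-75952 + 961 + 34968) = 82930 - (-1316)*31/(-40023) = 82930 - (-1316)*31*(-1)/40023 = 82930 - 1*40796/40023 = 82930 - 40796/40023 = 3319066594/40023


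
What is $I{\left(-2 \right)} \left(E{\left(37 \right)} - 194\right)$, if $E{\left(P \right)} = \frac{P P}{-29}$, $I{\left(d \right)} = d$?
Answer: $\frac{13990}{29} \approx 482.41$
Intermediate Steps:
$E{\left(P \right)} = - \frac{P^{2}}{29}$ ($E{\left(P \right)} = P^{2} \left(- \frac{1}{29}\right) = - \frac{P^{2}}{29}$)
$I{\left(-2 \right)} \left(E{\left(37 \right)} - 194\right) = - 2 \left(- \frac{37^{2}}{29} - 194\right) = - 2 \left(\left(- \frac{1}{29}\right) 1369 - 194\right) = - 2 \left(- \frac{1369}{29} - 194\right) = \left(-2\right) \left(- \frac{6995}{29}\right) = \frac{13990}{29}$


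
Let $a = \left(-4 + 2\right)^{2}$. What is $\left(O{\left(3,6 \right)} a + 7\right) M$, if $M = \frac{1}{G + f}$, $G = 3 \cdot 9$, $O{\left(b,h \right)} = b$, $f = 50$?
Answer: $\frac{19}{77} \approx 0.24675$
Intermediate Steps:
$a = 4$ ($a = \left(-2\right)^{2} = 4$)
$G = 27$
$M = \frac{1}{77}$ ($M = \frac{1}{27 + 50} = \frac{1}{77} \approx 0.012987$)
$\left(O{\left(3,6 \right)} a + 7\right) M = \left(3 \cdot 4 + 7\right) \frac{1}{77} = \left(12 + 7\right) \frac{1}{77} = 19 \cdot \frac{1}{77} = \frac{19}{77}$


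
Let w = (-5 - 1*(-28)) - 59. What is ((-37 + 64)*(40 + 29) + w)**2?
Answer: 3337929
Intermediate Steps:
w = -36 (w = (-5 + 28) - 59 = 23 - 59 = -36)
((-37 + 64)*(40 + 29) + w)**2 = ((-37 + 64)*(40 + 29) - 36)**2 = (27*69 - 36)**2 = (1863 - 36)**2 = 1827**2 = 3337929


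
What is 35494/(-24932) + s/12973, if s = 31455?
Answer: 161886199/161721418 ≈ 1.0010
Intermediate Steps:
35494/(-24932) + s/12973 = 35494/(-24932) + 31455/12973 = 35494*(-1/24932) + 31455*(1/12973) = -17747/12466 + 31455/12973 = 161886199/161721418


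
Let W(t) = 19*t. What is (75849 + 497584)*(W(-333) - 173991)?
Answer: -103400291694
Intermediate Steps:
(75849 + 497584)*(W(-333) - 173991) = (75849 + 497584)*(19*(-333) - 173991) = 573433*(-6327 - 173991) = 573433*(-180318) = -103400291694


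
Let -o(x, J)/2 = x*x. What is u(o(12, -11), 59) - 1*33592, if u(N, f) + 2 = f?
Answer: -33535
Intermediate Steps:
o(x, J) = -2*x² (o(x, J) = -2*x*x = -2*x²)
u(N, f) = -2 + f
u(o(12, -11), 59) - 1*33592 = (-2 + 59) - 1*33592 = 57 - 33592 = -33535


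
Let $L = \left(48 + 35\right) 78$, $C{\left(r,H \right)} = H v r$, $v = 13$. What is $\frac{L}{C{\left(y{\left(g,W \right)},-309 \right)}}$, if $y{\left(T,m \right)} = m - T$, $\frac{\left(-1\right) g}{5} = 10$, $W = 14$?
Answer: $- \frac{83}{3296} \approx -0.025182$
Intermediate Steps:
$g = -50$ ($g = \left(-5\right) 10 = -50$)
$C{\left(r,H \right)} = 13 H r$ ($C{\left(r,H \right)} = H 13 r = 13 H r$)
$L = 6474$ ($L = 83 \cdot 78 = 6474$)
$\frac{L}{C{\left(y{\left(g,W \right)},-309 \right)}} = \frac{6474}{13 \left(-309\right) \left(14 - -50\right)} = \frac{6474}{13 \left(-309\right) \left(14 + 50\right)} = \frac{6474}{13 \left(-309\right) 64} = \frac{6474}{-257088} = 6474 \left(- \frac{1}{257088}\right) = - \frac{83}{3296}$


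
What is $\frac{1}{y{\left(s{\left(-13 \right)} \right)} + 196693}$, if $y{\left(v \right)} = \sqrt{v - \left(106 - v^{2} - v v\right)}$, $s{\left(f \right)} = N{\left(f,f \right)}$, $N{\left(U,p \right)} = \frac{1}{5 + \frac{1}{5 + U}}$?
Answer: $\frac{299170053}{58844655395515} - \frac{39 i \sqrt{160786}}{58844655395515} \approx 5.0841 \cdot 10^{-6} - 2.6575 \cdot 10^{-10} i$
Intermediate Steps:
$s{\left(f \right)} = \frac{5 + f}{26 + 5 f}$
$y{\left(v \right)} = \sqrt{-106 + v + 2 v^{2}}$ ($y{\left(v \right)} = \sqrt{v + \left(\left(v^{2} + v^{2}\right) - 106\right)} = \sqrt{v + \left(2 v^{2} - 106\right)} = \sqrt{v + \left(-106 + 2 v^{2}\right)} = \sqrt{-106 + v + 2 v^{2}}$)
$\frac{1}{y{\left(s{\left(-13 \right)} \right)} + 196693} = \frac{1}{\sqrt{-106 + \frac{5 - 13}{26 + 5 \left(-13\right)} + 2 \left(\frac{5 - 13}{26 + 5 \left(-13\right)}\right)^{2}} + 196693} = \frac{1}{\sqrt{-106 + \frac{1}{26 - 65} \left(-8\right) + 2 \left(\frac{1}{26 - 65} \left(-8\right)\right)^{2}} + 196693} = \frac{1}{\sqrt{-106 + \frac{1}{-39} \left(-8\right) + 2 \left(\frac{1}{-39} \left(-8\right)\right)^{2}} + 196693} = \frac{1}{\sqrt{-106 - - \frac{8}{39} + 2 \left(\left(- \frac{1}{39}\right) \left(-8\right)\right)^{2}} + 196693} = \frac{1}{\sqrt{-106 + \frac{8}{39} + 2 \left(\frac{8}{39}\right)^{2}} + 196693} = \frac{1}{\sqrt{-106 + \frac{8}{39} + 2 \cdot \frac{64}{1521}} + 196693} = \frac{1}{\sqrt{-106 + \frac{8}{39} + \frac{128}{1521}} + 196693} = \frac{1}{\sqrt{- \frac{160786}{1521}} + 196693} = \frac{1}{\frac{i \sqrt{160786}}{39} + 196693} = \frac{1}{196693 + \frac{i \sqrt{160786}}{39}}$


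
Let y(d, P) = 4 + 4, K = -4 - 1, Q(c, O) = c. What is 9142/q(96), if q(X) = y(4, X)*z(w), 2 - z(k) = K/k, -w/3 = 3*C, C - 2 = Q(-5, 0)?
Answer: 123417/236 ≈ 522.95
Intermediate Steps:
C = -3 (C = 2 - 5 = -3)
K = -5
y(d, P) = 8
w = 27 (w = -9*(-3) = -3*(-9) = 27)
z(k) = 2 + 5/k (z(k) = 2 - (-5)/k = 2 + 5/k)
q(X) = 472/27 (q(X) = 8*(2 + 5/27) = 8*(59/27) = 472/27)
9142/q(96) = 9142/(472/27) = 9142*(27/472) = 123417/236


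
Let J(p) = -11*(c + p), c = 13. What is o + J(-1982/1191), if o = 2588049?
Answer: 3082217848/1191 ≈ 2.5879e+6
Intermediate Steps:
J(p) = -143 - 11*p (J(p) = -11*(13 + p) = -143 - 11*p)
o + J(-1982/1191) = 2588049 + (-143 - (-21802)/1191) = 2588049 + (-143 - 11*(-1982/1191)) = 2588049 + (-143 + 21802/1191) = 2588049 - 148511/1191 = 3082217848/1191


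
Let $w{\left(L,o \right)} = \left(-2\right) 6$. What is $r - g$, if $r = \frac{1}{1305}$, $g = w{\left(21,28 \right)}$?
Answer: $\frac{15661}{1305} \approx 12.001$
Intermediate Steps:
$w{\left(L,o \right)} = -12$
$g = -12$
$r = \frac{1}{1305} \approx 0.00076628$
$r - g = \frac{1}{1305} - -12 = \frac{1}{1305} + 12 = \frac{15661}{1305}$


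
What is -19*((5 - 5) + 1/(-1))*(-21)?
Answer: -399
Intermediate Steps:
-19*((5 - 5) + 1/(-1))*(-21) = -19*(0 - 1)*(-21) = -19*(-1)*(-21) = 19*(-21) = -399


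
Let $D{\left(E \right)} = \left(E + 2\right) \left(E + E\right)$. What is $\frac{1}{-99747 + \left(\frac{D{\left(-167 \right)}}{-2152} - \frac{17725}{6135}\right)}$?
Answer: $- \frac{1320252}{131728800649} \approx -1.0023 \cdot 10^{-5}$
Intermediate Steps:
$D{\left(E \right)} = 2 E \left(2 + E\right)$ ($D{\left(E \right)} = \left(2 + E\right) 2 E = 2 E \left(2 + E\right)$)
$\frac{1}{-99747 + \left(\frac{D{\left(-167 \right)}}{-2152} - \frac{17725}{6135}\right)} = \frac{1}{-99747 + \left(\frac{2 \left(-167\right) \left(2 - 167\right)}{-2152} - \frac{17725}{6135}\right)} = \frac{1}{-99747 + \left(2 \left(-167\right) \left(-165\right) \left(- \frac{1}{2152}\right) - \frac{3545}{1227}\right)} = \frac{1}{-99747 + \left(55110 \left(- \frac{1}{2152}\right) - \frac{3545}{1227}\right)} = \frac{1}{-99747 - \frac{37624405}{1320252}} = \frac{1}{- \frac{131728800649}{1320252}} = - \frac{1320252}{131728800649}$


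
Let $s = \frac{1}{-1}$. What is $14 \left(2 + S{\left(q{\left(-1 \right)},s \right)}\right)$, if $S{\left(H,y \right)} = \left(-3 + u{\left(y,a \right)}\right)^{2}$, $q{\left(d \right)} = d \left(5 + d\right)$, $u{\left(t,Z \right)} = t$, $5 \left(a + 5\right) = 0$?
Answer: $252$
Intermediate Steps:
$a = -5$ ($a = -5 + \frac{1}{5} \cdot 0 = -5 + 0 = -5$)
$s = -1$
$S{\left(H,y \right)} = \left(-3 + y\right)^{2}$
$14 \left(2 + S{\left(q{\left(-1 \right)},s \right)}\right) = 14 \left(2 + \left(-3 - 1\right)^{2}\right) = 14 \left(2 + \left(-4\right)^{2}\right) = 14 \left(2 + 16\right) = 14 \cdot 18 = 252$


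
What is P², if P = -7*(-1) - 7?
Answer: 0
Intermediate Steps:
P = 0 (P = 7 - 7 = 0)
P² = 0² = 0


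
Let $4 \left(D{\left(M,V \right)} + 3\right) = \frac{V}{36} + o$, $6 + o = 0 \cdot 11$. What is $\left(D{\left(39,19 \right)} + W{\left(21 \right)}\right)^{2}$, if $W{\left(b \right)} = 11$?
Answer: $\frac{912025}{20736} \approx 43.983$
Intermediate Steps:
$o = -6$ ($o = -6 + 0 \cdot 11 = -6 + 0 = -6$)
$D{\left(M,V \right)} = - \frac{9}{2} + \frac{V}{144}$ ($D{\left(M,V \right)} = -3 + \frac{\frac{V}{36} - 6}{4} = -3 + \frac{-6 + \frac{V}{36}}{4} = -3 + \left(- \frac{3}{2} + \frac{V}{144}\right) = - \frac{9}{2} + \frac{V}{144}$)
$\left(D{\left(39,19 \right)} + W{\left(21 \right)}\right)^{2} = \left(\left(- \frac{9}{2} + \frac{1}{144} \cdot 19\right) + 11\right)^{2} = \left(\left(- \frac{9}{2} + \frac{19}{144}\right) + 11\right)^{2} = \left(- \frac{629}{144} + 11\right)^{2} = \left(\frac{955}{144}\right)^{2} = \frac{912025}{20736}$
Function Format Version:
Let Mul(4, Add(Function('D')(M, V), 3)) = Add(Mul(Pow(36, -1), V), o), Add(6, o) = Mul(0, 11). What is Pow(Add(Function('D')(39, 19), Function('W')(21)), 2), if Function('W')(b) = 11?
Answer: Rational(912025, 20736) ≈ 43.983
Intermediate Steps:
o = -6 (o = Add(-6, Mul(0, 11)) = Add(-6, 0) = -6)
Function('D')(M, V) = Add(Rational(-9, 2), Mul(Rational(1, 144), V)) (Function('D')(M, V) = Add(-3, Mul(Rational(1, 4), Add(Mul(Pow(36, -1), V), -6))) = Add(-3, Mul(Rational(1, 4), Add(Mul(Rational(1, 36), V), -6))) = Add(-3, Mul(Rational(1, 4), Add(-6, Mul(Rational(1, 36), V)))) = Add(-3, Add(Rational(-3, 2), Mul(Rational(1, 144), V))) = Add(Rational(-9, 2), Mul(Rational(1, 144), V)))
Pow(Add(Function('D')(39, 19), Function('W')(21)), 2) = Pow(Add(Add(Rational(-9, 2), Mul(Rational(1, 144), 19)), 11), 2) = Pow(Add(Add(Rational(-9, 2), Rational(19, 144)), 11), 2) = Pow(Add(Rational(-629, 144), 11), 2) = Pow(Rational(955, 144), 2) = Rational(912025, 20736)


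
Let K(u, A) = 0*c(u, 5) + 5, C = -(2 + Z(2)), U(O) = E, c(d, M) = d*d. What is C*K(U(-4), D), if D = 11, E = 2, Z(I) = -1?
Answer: -5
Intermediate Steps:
c(d, M) = d²
U(O) = 2
C = -1 (C = -(2 - 1) = -1*1 = -1)
K(u, A) = 5 (K(u, A) = 0*u² + 5 = 0 + 5 = 5)
C*K(U(-4), D) = -1*5 = -5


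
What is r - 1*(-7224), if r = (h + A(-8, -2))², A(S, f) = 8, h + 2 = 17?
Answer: 7753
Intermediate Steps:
h = 15 (h = -2 + 17 = 15)
r = 529 (r = (15 + 8)² = 23² = 529)
r - 1*(-7224) = 529 - 1*(-7224) = 529 + 7224 = 7753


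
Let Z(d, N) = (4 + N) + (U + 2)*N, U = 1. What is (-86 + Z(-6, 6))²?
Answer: 3364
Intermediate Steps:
Z(d, N) = 4 + 4*N (Z(d, N) = (4 + N) + (1 + 2)*N = (4 + N) + 3*N = 4 + 4*N)
(-86 + Z(-6, 6))² = (-86 + (4 + 4*6))² = (-86 + (4 + 24))² = (-86 + 28)² = (-58)² = 3364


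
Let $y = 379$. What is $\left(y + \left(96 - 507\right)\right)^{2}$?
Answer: $1024$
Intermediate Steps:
$\left(y + \left(96 - 507\right)\right)^{2} = \left(379 + \left(96 - 507\right)\right)^{2} = \left(379 - 411\right)^{2} = \left(-32\right)^{2} = 1024$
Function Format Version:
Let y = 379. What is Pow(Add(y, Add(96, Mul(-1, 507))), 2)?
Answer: 1024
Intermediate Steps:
Pow(Add(y, Add(96, Mul(-1, 507))), 2) = Pow(Add(379, Add(96, Mul(-1, 507))), 2) = Pow(Add(379, Add(96, -507)), 2) = Pow(Add(379, -411), 2) = Pow(-32, 2) = 1024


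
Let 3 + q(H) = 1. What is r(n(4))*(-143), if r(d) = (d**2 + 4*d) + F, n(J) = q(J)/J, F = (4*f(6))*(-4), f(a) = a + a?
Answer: 110825/4 ≈ 27706.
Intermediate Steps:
f(a) = 2*a
F = -192 (F = (4*(2*6))*(-4) = (4*12)*(-4) = 48*(-4) = -192)
q(H) = -2 (q(H) = -3 + 1 = -2)
n(J) = -2/J
r(d) = -192 + d**2 + 4*d (r(d) = (d**2 + 4*d) - 192 = -192 + d**2 + 4*d)
r(n(4))*(-143) = (-192 + (-2/4)**2 + 4*(-2/4))*(-143) = (-192 + (-2*1/4)**2 + 4*(-2*1/4))*(-143) = (-192 + (-1/2)**2 + 4*(-1/2))*(-143) = (-192 + 1/4 - 2)*(-143) = -775/4*(-143) = 110825/4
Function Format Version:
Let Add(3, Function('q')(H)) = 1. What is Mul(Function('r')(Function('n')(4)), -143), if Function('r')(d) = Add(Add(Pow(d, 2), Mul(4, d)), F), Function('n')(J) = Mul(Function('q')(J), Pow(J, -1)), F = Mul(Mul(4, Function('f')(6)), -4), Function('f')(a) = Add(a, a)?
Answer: Rational(110825, 4) ≈ 27706.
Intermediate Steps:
Function('f')(a) = Mul(2, a)
F = -192 (F = Mul(Mul(4, Mul(2, 6)), -4) = Mul(Mul(4, 12), -4) = Mul(48, -4) = -192)
Function('q')(H) = -2 (Function('q')(H) = Add(-3, 1) = -2)
Function('n')(J) = Mul(-2, Pow(J, -1))
Function('r')(d) = Add(-192, Pow(d, 2), Mul(4, d)) (Function('r')(d) = Add(Add(Pow(d, 2), Mul(4, d)), -192) = Add(-192, Pow(d, 2), Mul(4, d)))
Mul(Function('r')(Function('n')(4)), -143) = Mul(Add(-192, Pow(Mul(-2, Pow(4, -1)), 2), Mul(4, Mul(-2, Pow(4, -1)))), -143) = Mul(Add(-192, Pow(Mul(-2, Rational(1, 4)), 2), Mul(4, Mul(-2, Rational(1, 4)))), -143) = Mul(Add(-192, Pow(Rational(-1, 2), 2), Mul(4, Rational(-1, 2))), -143) = Mul(Add(-192, Rational(1, 4), -2), -143) = Mul(Rational(-775, 4), -143) = Rational(110825, 4)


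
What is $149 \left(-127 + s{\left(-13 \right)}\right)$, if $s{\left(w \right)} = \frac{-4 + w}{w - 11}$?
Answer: $- \frac{451619}{24} \approx -18817.0$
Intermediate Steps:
$s{\left(w \right)} = \frac{-4 + w}{-11 + w}$
$149 \left(-127 + s{\left(-13 \right)}\right) = 149 \left(-127 + \frac{-4 - 13}{-11 - 13}\right) = 149 \left(-127 + \frac{1}{-24} \left(-17\right)\right) = 149 \left(-127 - - \frac{17}{24}\right) = 149 \left(-127 + \frac{17}{24}\right) = 149 \left(- \frac{3031}{24}\right) = - \frac{451619}{24}$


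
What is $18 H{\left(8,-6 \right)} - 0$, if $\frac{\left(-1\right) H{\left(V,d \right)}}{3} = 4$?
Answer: $-216$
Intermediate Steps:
$H{\left(V,d \right)} = -12$ ($H{\left(V,d \right)} = \left(-3\right) 4 = -12$)
$18 H{\left(8,-6 \right)} - 0 = 18 \left(-12\right) - 0 = -216 + 0 = -216$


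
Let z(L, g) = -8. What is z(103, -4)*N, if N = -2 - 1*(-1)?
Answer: 8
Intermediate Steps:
N = -1 (N = -2 + 1 = -1)
z(103, -4)*N = -8*(-1) = 8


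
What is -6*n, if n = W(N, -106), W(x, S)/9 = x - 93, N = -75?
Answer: 9072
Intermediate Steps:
W(x, S) = -837 + 9*x (W(x, S) = 9*(x - 93) = 9*(-93 + x) = -837 + 9*x)
n = -1512 (n = -837 + 9*(-75) = -837 - 675 = -1512)
-6*n = -6*(-1512) = 9072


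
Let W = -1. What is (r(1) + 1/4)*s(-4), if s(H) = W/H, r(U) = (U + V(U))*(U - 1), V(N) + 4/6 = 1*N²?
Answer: 1/16 ≈ 0.062500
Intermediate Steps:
V(N) = -⅔ + N² (V(N) = -⅔ + 1*N² = -⅔ + N²)
r(U) = (-1 + U)*(-⅔ + U + U²) (r(U) = (U + (-⅔ + U²))*(U - 1) = (-⅔ + U + U²)*(-1 + U) = (-1 + U)*(-⅔ + U + U²))
s(H) = -1/H
(r(1) + 1/4)*s(-4) = ((⅔ + 1³ - 5/3*1) + 1/4)*(-1/(-4)) = ((⅔ + 1 - 5/3) + ¼)*(-1*(-¼)) = (0 + ¼)*(¼) = (¼)*(¼) = 1/16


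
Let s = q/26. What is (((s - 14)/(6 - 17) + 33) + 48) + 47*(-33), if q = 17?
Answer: -420073/286 ≈ -1468.8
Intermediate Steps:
s = 17/26 ≈ 0.65385
(((s - 14)/(6 - 17) + 33) + 48) + 47*(-33) = (((17/26 - 14)/(6 - 17) + 33) + 48) + 47*(-33) = ((-347/26/(-11) + 33) + 48) - 1551 = ((-347/26*(-1/11) + 33) + 48) - 1551 = ((347/286 + 33) + 48) - 1551 = (9785/286 + 48) - 1551 = 23513/286 - 1551 = -420073/286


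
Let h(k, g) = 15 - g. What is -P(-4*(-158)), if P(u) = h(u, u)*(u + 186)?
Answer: 504706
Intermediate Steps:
P(u) = (15 - u)*(186 + u) (P(u) = (15 - u)*(u + 186) = (15 - u)*(186 + u))
-P(-4*(-158)) = -(-1)*(-15 - 4*(-158))*(186 - 4*(-158)) = -(-1)*(-15 + 632)*(186 + 632) = -(-1)*617*818 = -1*(-504706) = 504706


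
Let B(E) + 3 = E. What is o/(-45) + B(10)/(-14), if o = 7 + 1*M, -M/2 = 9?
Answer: -23/90 ≈ -0.25556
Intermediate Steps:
M = -18 (M = -2*9 = -18)
o = -11 (o = 7 + 1*(-18) = 7 - 18 = -11)
B(E) = -3 + E
o/(-45) + B(10)/(-14) = -11/(-45) + (-3 + 10)/(-14) = -11*(-1/45) + 7*(-1/14) = 11/45 - ½ = -23/90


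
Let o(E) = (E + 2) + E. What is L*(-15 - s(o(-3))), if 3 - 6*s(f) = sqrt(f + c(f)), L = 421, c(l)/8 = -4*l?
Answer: -13051/2 + 421*sqrt(31)/3 ≈ -5744.2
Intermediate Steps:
c(l) = -32*l (c(l) = 8*(-4*l) = -32*l)
o(E) = 2 + 2*E (o(E) = (2 + E) + E = 2 + 2*E)
s(f) = 1/2 - sqrt(31)*sqrt(-f)/6 (s(f) = 1/2 - sqrt(f - 32*f)/6 = 1/2 - sqrt(31)*sqrt(-f)/6)
L*(-15 - s(o(-3))) = 421*(-15 - (1/2 - sqrt(31)*sqrt(-(2 + 2*(-3)))/6)) = 421*(-15 - (1/2 - sqrt(31)*sqrt(-(2 - 6))/6)) = 421*(-15 - (1/2 - sqrt(31)*sqrt(-1*(-4))/6)) = 421*(-15 - (1/2 - sqrt(31)*sqrt(4)/6)) = 421*(-15 - (1/2 - 1/6*sqrt(31)*2)) = 421*(-15 - (1/2 - sqrt(31)/3)) = 421*(-15 + (-1/2 + sqrt(31)/3)) = 421*(-31/2 + sqrt(31)/3) = -13051/2 + 421*sqrt(31)/3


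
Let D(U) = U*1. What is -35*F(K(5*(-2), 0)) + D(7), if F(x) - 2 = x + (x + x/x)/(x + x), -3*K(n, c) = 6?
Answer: -7/4 ≈ -1.7500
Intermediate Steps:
K(n, c) = -2 (K(n, c) = -⅓*6 = -2)
F(x) = 2 + x + (1 + x)/(2*x) (F(x) = 2 + (x + (x + x/x)/(x + x)) = 2 + (x + (x + 1)/((2*x))) = 2 + (x + (1 + x)*(1/(2*x))) = 2 + (x + (1 + x)/(2*x)) = 2 + x + (1 + x)/(2*x))
D(U) = U
-35*F(K(5*(-2), 0)) + D(7) = -35*(5/2 - 2 + (½)/(-2)) + 7 = -35*(5/2 - 2 + (½)*(-½)) + 7 = -35*(5/2 - 2 - ¼) + 7 = -35*¼ + 7 = -35/4 + 7 = -7/4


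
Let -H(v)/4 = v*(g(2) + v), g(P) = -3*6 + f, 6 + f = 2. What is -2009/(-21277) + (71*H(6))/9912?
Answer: 25000389/8787401 ≈ 2.8450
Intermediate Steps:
f = -4 (f = -6 + 2 = -4)
g(P) = -22 (g(P) = -3*6 - 4 = -18 - 4 = -22)
H(v) = -4*v*(-22 + v)
-2009/(-21277) + (71*H(6))/9912 = -2009/(-21277) + (71*(4*6*(22 - 1*6)))/9912 = -2009*(-1/21277) + (71*(4*6*(22 - 6)))*(1/9912) = 2009/21277 + (71*(4*6*16))*(1/9912) = 2009/21277 + (71*384)*(1/9912) = 2009/21277 + 27264*(1/9912) = 2009/21277 + 1136/413 = 25000389/8787401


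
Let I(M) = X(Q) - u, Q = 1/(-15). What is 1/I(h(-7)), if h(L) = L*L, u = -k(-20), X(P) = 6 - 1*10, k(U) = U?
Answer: -1/24 ≈ -0.041667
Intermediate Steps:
Q = -1/15 ≈ -0.066667
X(P) = -4 (X(P) = 6 - 10 = -4)
u = 20 (u = -1*(-20) = 20)
h(L) = L²
I(M) = -24 (I(M) = -4 - 1*20 = -4 - 20 = -24)
1/I(h(-7)) = 1/(-24) = -1/24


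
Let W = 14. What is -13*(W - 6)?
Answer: -104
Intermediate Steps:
-13*(W - 6) = -13*(14 - 6) = -13*8 = -104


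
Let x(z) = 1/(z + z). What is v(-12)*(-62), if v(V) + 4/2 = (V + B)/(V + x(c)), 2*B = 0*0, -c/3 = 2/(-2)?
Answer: 4340/71 ≈ 61.127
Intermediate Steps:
c = 3 (c = -6/(-2) = -6*(-1)/2 = -3*(-1) = 3)
x(z) = 1/(2*z)
B = 0 (B = (0*0)/2 = (½)*0 = 0)
v(V) = -2 + V/(⅙ + V) (v(V) = -2 + (V + 0)/(V + (½)/3) = -2 + V/(V + (½)*(⅓)) = -2 + V/(V + ⅙) = -2 + V/(⅙ + V))
v(-12)*(-62) = (2*(-1 - 3*(-12))/(1 + 6*(-12)))*(-62) = (2*(-1 + 36)/(1 - 72))*(-62) = (2*35/(-71))*(-62) = (2*(-1/71)*35)*(-62) = -70/71*(-62) = 4340/71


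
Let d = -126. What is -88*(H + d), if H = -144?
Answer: 23760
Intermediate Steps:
-88*(H + d) = -88*(-144 - 126) = -88*(-270) = 23760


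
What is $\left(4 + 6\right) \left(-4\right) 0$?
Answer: $0$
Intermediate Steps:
$\left(4 + 6\right) \left(-4\right) 0 = 10 \left(-4\right) 0 = \left(-40\right) 0 = 0$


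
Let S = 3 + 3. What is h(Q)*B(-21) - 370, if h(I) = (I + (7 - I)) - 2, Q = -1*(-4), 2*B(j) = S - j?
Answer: -605/2 ≈ -302.50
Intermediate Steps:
S = 6
B(j) = 3 - j/2 (B(j) = (6 - j)/2 = 3 - j/2)
Q = 4
h(I) = 5 (h(I) = 7 - 2 = 5)
h(Q)*B(-21) - 370 = 5*(3 - ½*(-21)) - 370 = 5*(3 + 21/2) - 370 = 5*(27/2) - 370 = 135/2 - 370 = -605/2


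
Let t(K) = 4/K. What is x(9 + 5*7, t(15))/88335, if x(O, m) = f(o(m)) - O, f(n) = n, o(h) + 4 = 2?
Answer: -46/88335 ≈ -0.00052075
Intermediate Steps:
o(h) = -2 (o(h) = -4 + 2 = -2)
x(O, m) = -2 - O
x(9 + 5*7, t(15))/88335 = (-2 - (9 + 5*7))/88335 = (-2 - (9 + 35))*(1/88335) = (-2 - 1*44)*(1/88335) = (-2 - 44)*(1/88335) = -46*1/88335 = -46/88335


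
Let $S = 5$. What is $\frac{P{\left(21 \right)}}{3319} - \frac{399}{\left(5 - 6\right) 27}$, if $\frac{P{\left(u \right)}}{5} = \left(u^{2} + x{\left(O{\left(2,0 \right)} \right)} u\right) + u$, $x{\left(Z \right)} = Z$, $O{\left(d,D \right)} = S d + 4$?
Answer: $\frac{475447}{29871} \approx 15.917$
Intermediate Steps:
$O{\left(d,D \right)} = 4 + 5 d$ ($O{\left(d,D \right)} = 5 d + 4 = 4 + 5 d$)
$P{\left(u \right)} = 5 u^{2} + 75 u$ ($P{\left(u \right)} = 5 \left(\left(u^{2} + \left(4 + 5 \cdot 2\right) u\right) + u\right) = 5 \left(\left(u^{2} + \left(4 + 10\right) u\right) + u\right) = 5 \left(\left(u^{2} + 14 u\right) + u\right) = 5 \left(u^{2} + 15 u\right) = 5 u^{2} + 75 u$)
$\frac{P{\left(21 \right)}}{3319} - \frac{399}{\left(5 - 6\right) 27} = \frac{5 \cdot 21 \left(15 + 21\right)}{3319} - \frac{399}{\left(5 - 6\right) 27} = 5 \cdot 21 \cdot 36 \cdot \frac{1}{3319} - \frac{399}{\left(-1\right) 27} = 3780 \cdot \frac{1}{3319} - \frac{399}{-27} = \frac{3780}{3319} - - \frac{133}{9} = \frac{3780}{3319} + \frac{133}{9} = \frac{475447}{29871}$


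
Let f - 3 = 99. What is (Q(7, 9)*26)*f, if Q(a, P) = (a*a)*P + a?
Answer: 1188096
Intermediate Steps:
f = 102 (f = 3 + 99 = 102)
Q(a, P) = a + P*a² (Q(a, P) = a²*P + a = P*a² + a = a + P*a²)
(Q(7, 9)*26)*f = ((7*(1 + 9*7))*26)*102 = ((7*(1 + 63))*26)*102 = ((7*64)*26)*102 = (448*26)*102 = 11648*102 = 1188096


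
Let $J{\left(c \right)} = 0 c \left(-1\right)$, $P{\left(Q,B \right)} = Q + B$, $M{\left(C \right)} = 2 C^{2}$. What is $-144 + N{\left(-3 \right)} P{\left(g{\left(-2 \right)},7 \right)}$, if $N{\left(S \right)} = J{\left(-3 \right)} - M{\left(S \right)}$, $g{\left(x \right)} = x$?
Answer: $-234$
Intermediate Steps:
$P{\left(Q,B \right)} = B + Q$
$J{\left(c \right)} = 0$ ($J{\left(c \right)} = 0 \left(-1\right) = 0$)
$N{\left(S \right)} = - 2 S^{2}$ ($N{\left(S \right)} = 0 - 2 S^{2} = - 2 S^{2}$)
$-144 + N{\left(-3 \right)} P{\left(g{\left(-2 \right)},7 \right)} = -144 + - 2 \left(-3\right)^{2} \left(7 - 2\right) = -144 + \left(-2\right) 9 \cdot 5 = -144 - 90 = -234$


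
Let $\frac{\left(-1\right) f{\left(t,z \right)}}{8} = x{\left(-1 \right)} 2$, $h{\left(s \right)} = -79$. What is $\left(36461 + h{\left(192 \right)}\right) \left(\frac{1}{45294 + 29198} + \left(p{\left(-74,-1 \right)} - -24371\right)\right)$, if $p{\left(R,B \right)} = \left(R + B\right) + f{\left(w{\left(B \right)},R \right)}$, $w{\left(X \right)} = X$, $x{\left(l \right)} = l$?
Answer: $\frac{32944801545455}{37246} \approx 8.8452 \cdot 10^{8}$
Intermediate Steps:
$f{\left(t,z \right)} = 16$ ($f{\left(t,z \right)} = - 8 \left(\left(-1\right) 2\right) = \left(-8\right) \left(-2\right) = 16$)
$p{\left(R,B \right)} = 16 + B + R$ ($p{\left(R,B \right)} = \left(R + B\right) + 16 = \left(B + R\right) + 16 = 16 + B + R$)
$\left(36461 + h{\left(192 \right)}\right) \left(\frac{1}{45294 + 29198} + \left(p{\left(-74,-1 \right)} - -24371\right)\right) = \left(36461 - 79\right) \left(\frac{1}{45294 + 29198} - -24312\right) = 36382 \left(\frac{1}{74492} + \left(-59 + 24371\right)\right) = 36382 \left(\frac{1}{74492} + 24312\right) = 36382 \cdot \frac{1811049505}{74492} = \frac{32944801545455}{37246}$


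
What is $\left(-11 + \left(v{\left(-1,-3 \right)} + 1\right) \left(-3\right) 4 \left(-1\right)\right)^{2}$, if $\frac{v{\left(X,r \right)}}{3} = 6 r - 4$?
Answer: $625681$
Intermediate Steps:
$v{\left(X,r \right)} = -12 + 18 r$ ($v{\left(X,r \right)} = 3 \left(6 r - 4\right) = 3 \left(-4 + 6 r\right) = -12 + 18 r$)
$\left(-11 + \left(v{\left(-1,-3 \right)} + 1\right) \left(-3\right) 4 \left(-1\right)\right)^{2} = \left(-11 + \left(\left(-12 + 18 \left(-3\right)\right) + 1\right) \left(-3\right) 4 \left(-1\right)\right)^{2} = \left(-11 + \left(\left(-12 - 54\right) + 1\right) \left(\left(-12\right) \left(-1\right)\right)\right)^{2} = \left(-11 + \left(-66 + 1\right) 12\right)^{2} = \left(-11 - 780\right)^{2} = \left(-791\right)^{2} = 625681$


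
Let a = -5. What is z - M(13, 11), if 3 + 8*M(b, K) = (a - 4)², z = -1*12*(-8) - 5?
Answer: 325/4 ≈ 81.250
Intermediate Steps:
z = 91 (z = -12*(-8) - 5 = 96 - 5 = 91)
M(b, K) = 39/4 (M(b, K) = -3/8 + (-5 - 4)²/8 = -3/8 + (⅛)*(-9)² = -3/8 + (⅛)*81 = -3/8 + 81/8 = 39/4)
z - M(13, 11) = 91 - 1*39/4 = 91 - 39/4 = 325/4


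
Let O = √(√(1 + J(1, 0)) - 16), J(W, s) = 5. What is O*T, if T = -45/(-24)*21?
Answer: 315*√(-16 + √6)/8 ≈ 144.94*I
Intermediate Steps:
O = √(-16 + √6) (O = √(√(1 + 5) - 16) = √(√6 - 16) = √(-16 + √6) ≈ 3.6811*I)
T = 315/8 (T = -45*(-1/24)*21 = (15/8)*21 = 315/8 ≈ 39.375)
O*T = √(-16 + √6)*(315/8) = 315*√(-16 + √6)/8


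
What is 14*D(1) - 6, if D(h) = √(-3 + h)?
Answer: -6 + 14*I*√2 ≈ -6.0 + 19.799*I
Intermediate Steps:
14*D(1) - 6 = 14*√(-3 + 1) - 6 = 14*√(-2) - 6 = 14*(I*√2) - 6 = 14*I*√2 - 6 = -6 + 14*I*√2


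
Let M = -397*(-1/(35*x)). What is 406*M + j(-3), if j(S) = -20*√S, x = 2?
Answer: 11513/5 - 20*I*√3 ≈ 2302.6 - 34.641*I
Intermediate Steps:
M = 397/70 (M = -397/((7*(-5))*2) = -397/((-35*2)) = -397/(-70) = -397*(-1/70) = 397/70 ≈ 5.6714)
406*M + j(-3) = 406*(397/70) - 20*I*√3 = 11513/5 - 20*I*√3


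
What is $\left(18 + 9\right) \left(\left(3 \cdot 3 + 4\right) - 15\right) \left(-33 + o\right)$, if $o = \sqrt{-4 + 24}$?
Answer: $1782 - 108 \sqrt{5} \approx 1540.5$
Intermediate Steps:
$o = 2 \sqrt{5}$ ($o = \sqrt{20} = 2 \sqrt{5} \approx 4.4721$)
$\left(18 + 9\right) \left(\left(3 \cdot 3 + 4\right) - 15\right) \left(-33 + o\right) = \left(18 + 9\right) \left(\left(3 \cdot 3 + 4\right) - 15\right) \left(-33 + 2 \sqrt{5}\right) = 27 \left(\left(9 + 4\right) - 15\right) \left(-33 + 2 \sqrt{5}\right) = 27 \left(13 - 15\right) \left(-33 + 2 \sqrt{5}\right) = 27 \left(-2\right) \left(-33 + 2 \sqrt{5}\right) = - 54 \left(-33 + 2 \sqrt{5}\right) = 1782 - 108 \sqrt{5}$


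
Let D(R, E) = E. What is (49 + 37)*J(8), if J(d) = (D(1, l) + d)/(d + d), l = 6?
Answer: 301/4 ≈ 75.250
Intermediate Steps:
J(d) = (6 + d)/(2*d) (J(d) = (6 + d)/(d + d) = (6 + d)/((2*d)) = (6 + d)*(1/(2*d)) = (6 + d)/(2*d))
(49 + 37)*J(8) = (49 + 37)*((½)*(6 + 8)/8) = 86*((½)*(⅛)*14) = 86*(7/8) = 301/4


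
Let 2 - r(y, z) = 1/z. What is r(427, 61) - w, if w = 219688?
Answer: -13400847/61 ≈ -2.1969e+5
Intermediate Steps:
r(y, z) = 2 - 1/z
r(427, 61) - w = (2 - 1/61) - 1*219688 = (2 - 1*1/61) - 219688 = (2 - 1/61) - 219688 = 121/61 - 219688 = -13400847/61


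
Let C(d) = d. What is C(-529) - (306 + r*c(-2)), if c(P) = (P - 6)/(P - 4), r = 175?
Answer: -3205/3 ≈ -1068.3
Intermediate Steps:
c(P) = (-6 + P)/(-4 + P)
C(-529) - (306 + r*c(-2)) = -529 - (306 + 175*((-6 - 2)/(-4 - 2))) = -529 - (306 + 175*(-8/(-6))) = -529 - (306 + 175*(-⅙*(-8))) = -529 - (306 + 175*(4/3)) = -529 - (306 + 700/3) = -529 - 1*1618/3 = -529 - 1618/3 = -3205/3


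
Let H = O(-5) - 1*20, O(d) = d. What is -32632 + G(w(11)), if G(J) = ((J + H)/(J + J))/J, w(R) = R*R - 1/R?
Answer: -23089095599/707560 ≈ -32632.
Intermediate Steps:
w(R) = R² - 1/R
H = -25 (H = -5 - 1*20 = -5 - 20 = -25)
G(J) = (-25 + J)/(2*J²) (G(J) = ((J - 25)/(J + J))/J = ((-25 + J)/((2*J)))/J = ((-25 + J)*(1/(2*J)))/J = ((-25 + J)/(2*J))/J = (-25 + J)/(2*J²))
-32632 + G(w(11)) = -32632 + (-25 + (-1 + 11³)/11)/(2*((-1 + 11³)/11)²) = -32632 + (-25 + (-1 + 1331)/11)/(2*((-1 + 1331)/11)²) = -32632 + (-25 + (1/11)*1330)/(2*((1/11)*1330)²) = -32632 + (-25 + 1330/11)/(2*(1330/11)²) = -32632 + (½)*(121/1768900)*(1055/11) = -32632 + 2321/707560 = -23089095599/707560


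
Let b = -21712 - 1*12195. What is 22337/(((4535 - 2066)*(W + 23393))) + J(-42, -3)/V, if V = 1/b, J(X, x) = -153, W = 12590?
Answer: 460892091274154/88842027 ≈ 5.1878e+6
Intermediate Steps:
b = -33907 (b = -21712 - 12195 = -33907)
V = -1/33907 (V = 1/(-33907) = -1/33907 ≈ -2.9492e-5)
22337/(((4535 - 2066)*(W + 23393))) + J(-42, -3)/V = 22337/(((4535 - 2066)*(12590 + 23393))) - 153/(-1/33907) = 22337/((2469*35983)) - 153*(-33907) = 22337/88842027 + 5187771 = 460892091274154/88842027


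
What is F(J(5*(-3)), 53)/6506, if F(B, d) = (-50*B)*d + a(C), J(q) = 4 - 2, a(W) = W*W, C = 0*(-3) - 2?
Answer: -2648/3253 ≈ -0.81402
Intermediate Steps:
C = -2 (C = 0 - 2 = -2)
a(W) = W²
J(q) = 2
F(B, d) = 4 - 50*B*d (F(B, d) = (-50*B)*d + (-2)² = -50*B*d + 4 = 4 - 50*B*d)
F(J(5*(-3)), 53)/6506 = (4 - 50*2*53)/6506 = (4 - 5300)*(1/6506) = -5296*1/6506 = -2648/3253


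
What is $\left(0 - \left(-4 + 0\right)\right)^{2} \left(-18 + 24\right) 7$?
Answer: $672$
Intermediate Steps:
$\left(0 - \left(-4 + 0\right)\right)^{2} \left(-18 + 24\right) 7 = \left(0 - -4\right)^{2} \cdot 6 \cdot 7 = \left(0 + 4\right)^{2} \cdot 6 \cdot 7 = 4^{2} \cdot 6 \cdot 7 = 16 \cdot 6 \cdot 7 = 96 \cdot 7 = 672$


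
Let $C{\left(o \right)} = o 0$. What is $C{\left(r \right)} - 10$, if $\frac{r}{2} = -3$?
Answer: $-10$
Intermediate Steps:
$r = -6$ ($r = 2 \left(-3\right) = -6$)
$C{\left(o \right)} = 0$
$C{\left(r \right)} - 10 = 0 - 10 = -10$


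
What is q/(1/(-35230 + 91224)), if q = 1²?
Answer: 55994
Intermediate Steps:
q = 1
q/(1/(-35230 + 91224)) = 1/1/(-35230 + 91224) = 1/1/55994 = 1/(1/55994) = 1*55994 = 55994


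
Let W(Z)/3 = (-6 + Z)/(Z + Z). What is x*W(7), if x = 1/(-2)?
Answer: -3/28 ≈ -0.10714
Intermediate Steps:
W(Z) = 3*(-6 + Z)/(2*Z) (W(Z) = 3*((-6 + Z)/(Z + Z)) = 3*((-6 + Z)/((2*Z))) = 3*((-6 + Z)*(1/(2*Z))) = 3*((-6 + Z)/(2*Z)) = 3*(-6 + Z)/(2*Z))
x = -½ ≈ -0.50000
x*W(7) = -(3/2 - 9/7)/2 = -½*3/14 = -3/28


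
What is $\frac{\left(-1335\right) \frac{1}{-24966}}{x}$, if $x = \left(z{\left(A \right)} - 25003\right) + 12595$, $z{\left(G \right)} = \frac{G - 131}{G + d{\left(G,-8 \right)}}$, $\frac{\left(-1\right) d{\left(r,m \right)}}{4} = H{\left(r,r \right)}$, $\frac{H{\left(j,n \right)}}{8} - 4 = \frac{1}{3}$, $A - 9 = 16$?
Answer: $- \frac{30349}{7041760164} \approx -4.3099 \cdot 10^{-6}$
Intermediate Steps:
$A = 25$ ($A = 9 + 16 = 25$)
$H{\left(j,n \right)} = \frac{104}{3}$ ($H{\left(j,n \right)} = 32 + \frac{8}{3} = \frac{104}{3}$)
$d{\left(r,m \right)} = - \frac{416}{3}$ ($d{\left(r,m \right)} = \left(-4\right) \frac{104}{3} = - \frac{416}{3}$)
$z{\left(G \right)} = \frac{-131 + G}{- \frac{416}{3} + G}$ ($z{\left(G \right)} = \frac{G - 131}{G - \frac{416}{3}} = \frac{-131 + G}{- \frac{416}{3} + G}$)
$x = - \frac{4230810}{341}$ ($x = \left(\frac{3 \left(-131 + 25\right)}{-416 + 3 \cdot 25} - 25003\right) + 12595 = \left(3 \frac{1}{-416 + 75} \left(-106\right) - 25003\right) + 12595 = \left(3 \frac{1}{-341} \left(-106\right) - 25003\right) + 12595 = \left(3 \left(- \frac{1}{341}\right) \left(-106\right) - 25003\right) + 12595 = \left(\frac{318}{341} - 25003\right) + 12595 = - \frac{8525705}{341} + 12595 = - \frac{4230810}{341} \approx -12407.0$)
$\frac{\left(-1335\right) \frac{1}{-24966}}{x} = \frac{\left(-1335\right) \frac{1}{-24966}}{- \frac{4230810}{341}} = \left(-1335\right) \left(- \frac{1}{24966}\right) \left(- \frac{341}{4230810}\right) = \frac{445}{8322} \left(- \frac{341}{4230810}\right) = - \frac{30349}{7041760164}$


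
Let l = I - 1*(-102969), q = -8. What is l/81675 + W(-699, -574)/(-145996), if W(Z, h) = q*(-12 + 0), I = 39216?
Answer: 345843341/198737055 ≈ 1.7402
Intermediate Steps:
l = 142185 (l = 39216 - 1*(-102969) = 39216 + 102969 = 142185)
W(Z, h) = 96 (W(Z, h) = -8*(-12 + 0) = -8*(-12) = 96)
l/81675 + W(-699, -574)/(-145996) = 142185/81675 + 96/(-145996) = 142185*(1/81675) + 96*(-1/145996) = 9479/5445 - 24/36499 = 345843341/198737055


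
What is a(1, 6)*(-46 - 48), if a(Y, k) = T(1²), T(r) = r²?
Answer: -94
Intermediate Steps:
a(Y, k) = 1 (a(Y, k) = (1²)² = 1² = 1)
a(1, 6)*(-46 - 48) = 1*(-46 - 48) = 1*(-94) = -94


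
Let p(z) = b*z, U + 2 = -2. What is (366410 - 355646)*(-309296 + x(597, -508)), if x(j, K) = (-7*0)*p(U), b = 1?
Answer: -3329262144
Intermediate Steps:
U = -4 (U = -2 - 2 = -4)
p(z) = z (p(z) = 1*z = z)
x(j, K) = 0 (x(j, K) = -7*0*(-4) = 0*(-4) = 0)
(366410 - 355646)*(-309296 + x(597, -508)) = (366410 - 355646)*(-309296 + 0) = 10764*(-309296) = -3329262144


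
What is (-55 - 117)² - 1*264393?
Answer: -234809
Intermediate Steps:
(-55 - 117)² - 1*264393 = (-172)² - 264393 = 29584 - 264393 = -234809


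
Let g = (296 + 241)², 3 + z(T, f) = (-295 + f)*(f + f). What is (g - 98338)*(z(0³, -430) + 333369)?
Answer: 181834202846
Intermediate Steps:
z(T, f) = -3 + 2*f*(-295 + f) (z(T, f) = -3 + (-295 + f)*(f + f) = -3 + (-295 + f)*(2*f) = -3 + 2*f*(-295 + f))
g = 288369 (g = 537² = 288369)
(g - 98338)*(z(0³, -430) + 333369) = (288369 - 98338)*((-3 - 590*(-430) + 2*(-430)²) + 333369) = 190031*((-3 + 253700 + 2*184900) + 333369) = 190031*((-3 + 253700 + 369800) + 333369) = 190031*(623497 + 333369) = 190031*956866 = 181834202846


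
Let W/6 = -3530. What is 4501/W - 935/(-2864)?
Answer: 1728109/15164880 ≈ 0.11395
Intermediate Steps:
W = -21180 (W = 6*(-3530) = -21180)
4501/W - 935/(-2864) = 4501/(-21180) - 935/(-2864) = 4501*(-1/21180) - 935*(-1/2864) = -4501/21180 + 935/2864 = 1728109/15164880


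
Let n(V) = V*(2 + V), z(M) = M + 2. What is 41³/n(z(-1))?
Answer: 68921/3 ≈ 22974.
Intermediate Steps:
z(M) = 2 + M
41³/n(z(-1)) = 41³/(((2 - 1)*(2 + (2 - 1)))) = 68921/((1*(2 + 1))) = 68921/((1*3)) = 68921/3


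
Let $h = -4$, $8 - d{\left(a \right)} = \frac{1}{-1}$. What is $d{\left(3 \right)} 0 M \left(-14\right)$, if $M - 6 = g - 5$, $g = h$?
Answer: $0$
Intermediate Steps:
$d{\left(a \right)} = 9$ ($d{\left(a \right)} = 8 - \frac{1}{-1} = 8 - -1 = 8 + 1 = 9$)
$g = -4$
$M = -3$ ($M = 6 - 9 = -3$)
$d{\left(3 \right)} 0 M \left(-14\right) = 9 \cdot 0 \left(-3\right) \left(-14\right) = 0 \left(-3\right) \left(-14\right) = 0 \left(-14\right) = 0$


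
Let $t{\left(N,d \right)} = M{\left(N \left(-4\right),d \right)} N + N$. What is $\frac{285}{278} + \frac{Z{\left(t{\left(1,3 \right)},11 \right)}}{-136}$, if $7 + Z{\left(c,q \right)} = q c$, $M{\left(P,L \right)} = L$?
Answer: $\frac{14237}{18904} \approx 0.75312$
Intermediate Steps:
$t{\left(N,d \right)} = N + N d$ ($t{\left(N,d \right)} = d N + N = N d + N = N + N d$)
$Z{\left(c,q \right)} = -7 + c q$ ($Z{\left(c,q \right)} = -7 + q c = -7 + c q$)
$\frac{285}{278} + \frac{Z{\left(t{\left(1,3 \right)},11 \right)}}{-136} = \frac{285}{278} + \frac{-7 + 1 \left(1 + 3\right) 11}{-136} = 285 \cdot \frac{1}{278} + \left(-7 + 1 \cdot 4 \cdot 11\right) \left(- \frac{1}{136}\right) = \frac{285}{278} + \left(-7 + 4 \cdot 11\right) \left(- \frac{1}{136}\right) = \frac{285}{278} + \left(-7 + 44\right) \left(- \frac{1}{136}\right) = \frac{285}{278} + 37 \left(- \frac{1}{136}\right) = \frac{285}{278} - \frac{37}{136} = \frac{14237}{18904}$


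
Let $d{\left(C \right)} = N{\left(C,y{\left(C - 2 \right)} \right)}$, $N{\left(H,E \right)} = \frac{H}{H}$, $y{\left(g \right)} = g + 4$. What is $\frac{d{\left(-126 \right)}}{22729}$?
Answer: $\frac{1}{22729} \approx 4.3997 \cdot 10^{-5}$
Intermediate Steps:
$y{\left(g \right)} = 4 + g$
$N{\left(H,E \right)} = 1$
$d{\left(C \right)} = 1$
$\frac{d{\left(-126 \right)}}{22729} = 1 \cdot \frac{1}{22729} = \frac{1}{22729}$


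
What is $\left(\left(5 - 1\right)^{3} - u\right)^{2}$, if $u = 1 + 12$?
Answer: $2601$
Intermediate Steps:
$u = 13$
$\left(\left(5 - 1\right)^{3} - u\right)^{2} = \left(\left(5 - 1\right)^{3} - 13\right)^{2} = \left(4^{3} - 13\right)^{2} = \left(64 - 13\right)^{2} = 51^{2} = 2601$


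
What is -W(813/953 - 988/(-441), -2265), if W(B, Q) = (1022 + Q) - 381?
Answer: 1624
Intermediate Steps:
W(B, Q) = 641 + Q
-W(813/953 - 988/(-441), -2265) = -(641 - 2265) = -1*(-1624) = 1624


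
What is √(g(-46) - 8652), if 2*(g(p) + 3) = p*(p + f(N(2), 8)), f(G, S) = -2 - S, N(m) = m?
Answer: I*√7367 ≈ 85.831*I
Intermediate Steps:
g(p) = -3 + p*(-10 + p)/2 (g(p) = -3 + (p*(p + (-2 - 1*8)))/2 = -3 + (p*(p + (-2 - 8)))/2 = -3 + (p*(p - 10))/2 = -3 + (p*(-10 + p))/2 = -3 + p*(-10 + p)/2)
√(g(-46) - 8652) = √((-3 + (½)*(-46)² - 5*(-46)) - 8652) = √((-3 + (½)*2116 + 230) - 8652) = √((-3 + 1058 + 230) - 8652) = √(1285 - 8652) = √(-7367) = I*√7367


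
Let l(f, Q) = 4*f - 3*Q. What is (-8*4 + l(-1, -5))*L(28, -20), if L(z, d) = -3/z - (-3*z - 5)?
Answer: -7467/4 ≈ -1866.8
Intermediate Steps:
l(f, Q) = -3*Q + 4*f
L(z, d) = 5 - 3/z + 3*z (L(z, d) = -3/z - (-5 - 3*z) = -3/z + (5 + 3*z) = 5 - 3/z + 3*z)
(-8*4 + l(-1, -5))*L(28, -20) = (-8*4 + (-3*(-5) + 4*(-1)))*(5 - 3/28 + 3*28) = (-32 + (15 - 4))*(5 - 3*1/28 + 84) = (-32 + 11)*(5 - 3/28 + 84) = -21*2489/28 = -7467/4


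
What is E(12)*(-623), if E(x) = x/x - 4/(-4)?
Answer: -1246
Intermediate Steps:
E(x) = 2 (E(x) = 1 - 4*(-¼) = 1 + 1 = 2)
E(12)*(-623) = 2*(-623) = -1246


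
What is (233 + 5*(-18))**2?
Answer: 20449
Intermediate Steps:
(233 + 5*(-18))**2 = (233 - 90)**2 = 143**2 = 20449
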